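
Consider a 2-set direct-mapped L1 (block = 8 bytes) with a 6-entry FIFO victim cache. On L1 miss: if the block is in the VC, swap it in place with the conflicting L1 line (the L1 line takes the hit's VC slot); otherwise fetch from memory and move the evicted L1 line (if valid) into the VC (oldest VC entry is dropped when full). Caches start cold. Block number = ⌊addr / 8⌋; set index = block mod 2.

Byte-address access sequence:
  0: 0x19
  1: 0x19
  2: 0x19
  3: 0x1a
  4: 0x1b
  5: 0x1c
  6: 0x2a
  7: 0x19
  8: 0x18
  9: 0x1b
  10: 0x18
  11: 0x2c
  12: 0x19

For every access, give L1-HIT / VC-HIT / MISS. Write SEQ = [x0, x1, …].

SEQ = [MISS, L1-HIT, L1-HIT, L1-HIT, L1-HIT, L1-HIT, MISS, VC-HIT, L1-HIT, L1-HIT, L1-HIT, VC-HIT, VC-HIT]

  [0] addr=0x19 blk=3 s=1: MISS | VC []
  [1] addr=0x19 blk=3 s=1: L1-HIT | VC []
  [2] addr=0x19 blk=3 s=1: L1-HIT | VC []
  [3] addr=0x1a blk=3 s=1: L1-HIT | VC []
  [4] addr=0x1b blk=3 s=1: L1-HIT | VC []
  [5] addr=0x1c blk=3 s=1: L1-HIT | VC []
  [6] addr=0x2a blk=5 s=1: MISS | VC [3]
  [7] addr=0x19 blk=3 s=1: VC-HIT | VC [5]
  [8] addr=0x18 blk=3 s=1: L1-HIT | VC [5]
  [9] addr=0x1b blk=3 s=1: L1-HIT | VC [5]
  [10] addr=0x18 blk=3 s=1: L1-HIT | VC [5]
  [11] addr=0x2c blk=5 s=1: VC-HIT | VC [3]
  [12] addr=0x19 blk=3 s=1: VC-HIT | VC [5]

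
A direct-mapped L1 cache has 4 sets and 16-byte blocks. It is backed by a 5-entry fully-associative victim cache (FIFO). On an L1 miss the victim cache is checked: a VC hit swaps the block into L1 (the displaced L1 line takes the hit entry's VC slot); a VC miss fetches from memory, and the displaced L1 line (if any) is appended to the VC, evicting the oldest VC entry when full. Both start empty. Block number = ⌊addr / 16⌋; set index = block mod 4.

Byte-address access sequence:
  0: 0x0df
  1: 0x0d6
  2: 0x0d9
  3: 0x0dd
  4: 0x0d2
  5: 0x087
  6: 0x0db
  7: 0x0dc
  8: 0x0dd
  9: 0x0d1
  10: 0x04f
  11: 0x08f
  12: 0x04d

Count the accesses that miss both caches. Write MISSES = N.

MISSES = 3

  [0] addr=0xdf blk=13 s=1: MISS | VC []
  [1] addr=0xd6 blk=13 s=1: L1-HIT | VC []
  [2] addr=0xd9 blk=13 s=1: L1-HIT | VC []
  [3] addr=0xdd blk=13 s=1: L1-HIT | VC []
  [4] addr=0xd2 blk=13 s=1: L1-HIT | VC []
  [5] addr=0x87 blk=8 s=0: MISS | VC []
  [6] addr=0xdb blk=13 s=1: L1-HIT | VC []
  [7] addr=0xdc blk=13 s=1: L1-HIT | VC []
  [8] addr=0xdd blk=13 s=1: L1-HIT | VC []
  [9] addr=0xd1 blk=13 s=1: L1-HIT | VC []
  [10] addr=0x4f blk=4 s=0: MISS | VC [8]
  [11] addr=0x8f blk=8 s=0: VC-HIT | VC [4]
  [12] addr=0x4d blk=4 s=0: VC-HIT | VC [8]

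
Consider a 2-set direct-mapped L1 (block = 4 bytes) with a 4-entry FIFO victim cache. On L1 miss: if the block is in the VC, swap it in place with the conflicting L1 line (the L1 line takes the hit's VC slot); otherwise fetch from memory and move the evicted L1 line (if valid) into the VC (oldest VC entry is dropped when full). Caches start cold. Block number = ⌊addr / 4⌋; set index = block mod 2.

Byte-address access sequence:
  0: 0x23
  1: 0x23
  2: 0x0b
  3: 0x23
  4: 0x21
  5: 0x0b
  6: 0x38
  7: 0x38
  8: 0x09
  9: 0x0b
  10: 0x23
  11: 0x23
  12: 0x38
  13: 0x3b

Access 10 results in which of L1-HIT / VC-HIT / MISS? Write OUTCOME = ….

#0 0x23→b8/s0 MISS; vc=[]
#1 0x23→b8/s0 L1-HIT; vc=[]
#2 0xb→b2/s0 MISS; vc=[8]
#3 0x23→b8/s0 VC-HIT; vc=[2]
#4 0x21→b8/s0 L1-HIT; vc=[2]
#5 0xb→b2/s0 VC-HIT; vc=[8]
#6 0x38→b14/s0 MISS; vc=[8,2]
#7 0x38→b14/s0 L1-HIT; vc=[8,2]
#8 0x9→b2/s0 VC-HIT; vc=[8,14]
#9 0xb→b2/s0 L1-HIT; vc=[8,14]
#10 0x23→b8/s0 VC-HIT; vc=[2,14]
#11 0x23→b8/s0 L1-HIT; vc=[2,14]
#12 0x38→b14/s0 VC-HIT; vc=[2,8]
#13 0x3b→b14/s0 L1-HIT; vc=[2,8]

OUTCOME = VC-HIT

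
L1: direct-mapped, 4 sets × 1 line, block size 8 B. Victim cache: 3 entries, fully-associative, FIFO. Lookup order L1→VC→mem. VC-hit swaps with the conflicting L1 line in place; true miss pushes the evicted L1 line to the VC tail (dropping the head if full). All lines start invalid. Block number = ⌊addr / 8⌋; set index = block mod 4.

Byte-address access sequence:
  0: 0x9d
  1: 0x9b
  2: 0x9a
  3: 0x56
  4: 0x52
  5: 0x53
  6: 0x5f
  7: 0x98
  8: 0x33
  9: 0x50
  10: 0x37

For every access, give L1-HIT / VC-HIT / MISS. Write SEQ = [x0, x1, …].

#0 0x9d→b19/s3 MISS; vc=[]
#1 0x9b→b19/s3 L1-HIT; vc=[]
#2 0x9a→b19/s3 L1-HIT; vc=[]
#3 0x56→b10/s2 MISS; vc=[]
#4 0x52→b10/s2 L1-HIT; vc=[]
#5 0x53→b10/s2 L1-HIT; vc=[]
#6 0x5f→b11/s3 MISS; vc=[19]
#7 0x98→b19/s3 VC-HIT; vc=[11]
#8 0x33→b6/s2 MISS; vc=[11,10]
#9 0x50→b10/s2 VC-HIT; vc=[11,6]
#10 0x37→b6/s2 VC-HIT; vc=[11,10]

SEQ = [MISS, L1-HIT, L1-HIT, MISS, L1-HIT, L1-HIT, MISS, VC-HIT, MISS, VC-HIT, VC-HIT]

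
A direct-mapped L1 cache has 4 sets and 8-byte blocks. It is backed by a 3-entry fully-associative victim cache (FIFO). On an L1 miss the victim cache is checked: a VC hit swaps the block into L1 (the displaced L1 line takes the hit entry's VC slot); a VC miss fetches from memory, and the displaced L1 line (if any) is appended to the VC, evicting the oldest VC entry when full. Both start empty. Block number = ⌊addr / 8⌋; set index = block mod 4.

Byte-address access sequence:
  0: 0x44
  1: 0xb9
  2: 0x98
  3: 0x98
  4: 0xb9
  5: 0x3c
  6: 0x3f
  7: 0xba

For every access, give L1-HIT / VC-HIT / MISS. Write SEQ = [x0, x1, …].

  [0] addr=0x44 blk=8 s=0: MISS | VC []
  [1] addr=0xb9 blk=23 s=3: MISS | VC []
  [2] addr=0x98 blk=19 s=3: MISS | VC [23]
  [3] addr=0x98 blk=19 s=3: L1-HIT | VC [23]
  [4] addr=0xb9 blk=23 s=3: VC-HIT | VC [19]
  [5] addr=0x3c blk=7 s=3: MISS | VC [19, 23]
  [6] addr=0x3f blk=7 s=3: L1-HIT | VC [19, 23]
  [7] addr=0xba blk=23 s=3: VC-HIT | VC [19, 7]

SEQ = [MISS, MISS, MISS, L1-HIT, VC-HIT, MISS, L1-HIT, VC-HIT]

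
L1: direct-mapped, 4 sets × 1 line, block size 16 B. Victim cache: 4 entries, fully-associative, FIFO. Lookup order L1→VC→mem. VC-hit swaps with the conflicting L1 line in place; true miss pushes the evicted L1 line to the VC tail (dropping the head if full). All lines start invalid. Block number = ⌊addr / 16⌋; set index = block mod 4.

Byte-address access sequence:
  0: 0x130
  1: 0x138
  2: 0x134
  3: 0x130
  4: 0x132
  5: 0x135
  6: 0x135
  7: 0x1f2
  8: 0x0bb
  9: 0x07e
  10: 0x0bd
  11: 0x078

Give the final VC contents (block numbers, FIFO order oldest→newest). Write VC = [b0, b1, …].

VC = [19, 31, 11]

#0 0x130→b19/s3 MISS; vc=[]
#1 0x138→b19/s3 L1-HIT; vc=[]
#2 0x134→b19/s3 L1-HIT; vc=[]
#3 0x130→b19/s3 L1-HIT; vc=[]
#4 0x132→b19/s3 L1-HIT; vc=[]
#5 0x135→b19/s3 L1-HIT; vc=[]
#6 0x135→b19/s3 L1-HIT; vc=[]
#7 0x1f2→b31/s3 MISS; vc=[19]
#8 0xbb→b11/s3 MISS; vc=[19,31]
#9 0x7e→b7/s3 MISS; vc=[19,31,11]
#10 0xbd→b11/s3 VC-HIT; vc=[19,31,7]
#11 0x78→b7/s3 VC-HIT; vc=[19,31,11]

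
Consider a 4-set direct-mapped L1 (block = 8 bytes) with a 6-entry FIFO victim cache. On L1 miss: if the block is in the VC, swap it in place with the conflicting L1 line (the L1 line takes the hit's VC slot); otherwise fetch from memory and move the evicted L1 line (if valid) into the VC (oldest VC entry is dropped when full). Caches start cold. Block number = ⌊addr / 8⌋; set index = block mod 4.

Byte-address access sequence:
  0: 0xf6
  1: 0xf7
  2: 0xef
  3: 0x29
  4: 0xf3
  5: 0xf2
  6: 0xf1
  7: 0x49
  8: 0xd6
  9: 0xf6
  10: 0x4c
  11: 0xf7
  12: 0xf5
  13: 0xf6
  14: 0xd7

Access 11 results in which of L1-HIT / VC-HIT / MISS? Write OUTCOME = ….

#0 0xf6→b30/s2 MISS; vc=[]
#1 0xf7→b30/s2 L1-HIT; vc=[]
#2 0xef→b29/s1 MISS; vc=[]
#3 0x29→b5/s1 MISS; vc=[29]
#4 0xf3→b30/s2 L1-HIT; vc=[29]
#5 0xf2→b30/s2 L1-HIT; vc=[29]
#6 0xf1→b30/s2 L1-HIT; vc=[29]
#7 0x49→b9/s1 MISS; vc=[29,5]
#8 0xd6→b26/s2 MISS; vc=[29,5,30]
#9 0xf6→b30/s2 VC-HIT; vc=[29,5,26]
#10 0x4c→b9/s1 L1-HIT; vc=[29,5,26]
#11 0xf7→b30/s2 L1-HIT; vc=[29,5,26]
#12 0xf5→b30/s2 L1-HIT; vc=[29,5,26]
#13 0xf6→b30/s2 L1-HIT; vc=[29,5,26]
#14 0xd7→b26/s2 VC-HIT; vc=[29,5,30]

OUTCOME = L1-HIT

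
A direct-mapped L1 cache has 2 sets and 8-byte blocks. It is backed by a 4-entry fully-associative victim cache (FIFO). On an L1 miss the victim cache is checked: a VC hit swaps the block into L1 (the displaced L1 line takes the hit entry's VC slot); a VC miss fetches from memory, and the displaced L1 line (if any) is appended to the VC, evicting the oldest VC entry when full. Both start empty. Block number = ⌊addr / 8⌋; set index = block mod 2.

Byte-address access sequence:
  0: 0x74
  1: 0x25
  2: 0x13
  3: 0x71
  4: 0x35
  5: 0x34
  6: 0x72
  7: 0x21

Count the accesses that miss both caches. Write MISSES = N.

MISSES = 4

#0 0x74→b14/s0 MISS; vc=[]
#1 0x25→b4/s0 MISS; vc=[14]
#2 0x13→b2/s0 MISS; vc=[14,4]
#3 0x71→b14/s0 VC-HIT; vc=[2,4]
#4 0x35→b6/s0 MISS; vc=[2,4,14]
#5 0x34→b6/s0 L1-HIT; vc=[2,4,14]
#6 0x72→b14/s0 VC-HIT; vc=[2,4,6]
#7 0x21→b4/s0 VC-HIT; vc=[2,14,6]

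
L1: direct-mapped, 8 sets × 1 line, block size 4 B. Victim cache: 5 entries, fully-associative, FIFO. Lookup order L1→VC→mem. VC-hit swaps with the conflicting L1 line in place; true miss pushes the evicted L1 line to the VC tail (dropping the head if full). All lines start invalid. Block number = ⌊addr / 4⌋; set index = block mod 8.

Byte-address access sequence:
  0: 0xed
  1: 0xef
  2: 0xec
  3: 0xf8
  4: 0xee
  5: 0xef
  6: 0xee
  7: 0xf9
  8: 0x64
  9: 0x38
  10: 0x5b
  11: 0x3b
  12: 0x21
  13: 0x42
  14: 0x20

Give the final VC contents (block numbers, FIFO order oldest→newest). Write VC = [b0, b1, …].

0: 0xed (blk 59, set 3) → MISS  vc=[]
1: 0xef (blk 59, set 3) → L1-HIT  vc=[]
2: 0xec (blk 59, set 3) → L1-HIT  vc=[]
3: 0xf8 (blk 62, set 6) → MISS  vc=[]
4: 0xee (blk 59, set 3) → L1-HIT  vc=[]
5: 0xef (blk 59, set 3) → L1-HIT  vc=[]
6: 0xee (blk 59, set 3) → L1-HIT  vc=[]
7: 0xf9 (blk 62, set 6) → L1-HIT  vc=[]
8: 0x64 (blk 25, set 1) → MISS  vc=[]
9: 0x38 (blk 14, set 6) → MISS  vc=[62]
10: 0x5b (blk 22, set 6) → MISS  vc=[62, 14]
11: 0x3b (blk 14, set 6) → VC-HIT  vc=[62, 22]
12: 0x21 (blk 8, set 0) → MISS  vc=[62, 22]
13: 0x42 (blk 16, set 0) → MISS  vc=[62, 22, 8]
14: 0x20 (blk 8, set 0) → VC-HIT  vc=[62, 22, 16]

VC = [62, 22, 16]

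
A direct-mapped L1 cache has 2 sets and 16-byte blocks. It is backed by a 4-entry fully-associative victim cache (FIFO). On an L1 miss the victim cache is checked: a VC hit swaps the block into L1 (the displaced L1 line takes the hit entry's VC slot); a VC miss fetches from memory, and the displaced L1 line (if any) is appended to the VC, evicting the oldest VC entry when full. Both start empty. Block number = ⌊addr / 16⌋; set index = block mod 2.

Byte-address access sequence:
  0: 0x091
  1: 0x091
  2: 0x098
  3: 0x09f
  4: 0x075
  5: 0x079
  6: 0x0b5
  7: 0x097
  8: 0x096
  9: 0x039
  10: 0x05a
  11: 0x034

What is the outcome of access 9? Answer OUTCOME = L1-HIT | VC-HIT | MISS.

OUTCOME = MISS

  [0] addr=0x91 blk=9 s=1: MISS | VC []
  [1] addr=0x91 blk=9 s=1: L1-HIT | VC []
  [2] addr=0x98 blk=9 s=1: L1-HIT | VC []
  [3] addr=0x9f blk=9 s=1: L1-HIT | VC []
  [4] addr=0x75 blk=7 s=1: MISS | VC [9]
  [5] addr=0x79 blk=7 s=1: L1-HIT | VC [9]
  [6] addr=0xb5 blk=11 s=1: MISS | VC [9, 7]
  [7] addr=0x97 blk=9 s=1: VC-HIT | VC [11, 7]
  [8] addr=0x96 blk=9 s=1: L1-HIT | VC [11, 7]
  [9] addr=0x39 blk=3 s=1: MISS | VC [11, 7, 9]
  [10] addr=0x5a blk=5 s=1: MISS | VC [11, 7, 9, 3]
  [11] addr=0x34 blk=3 s=1: VC-HIT | VC [11, 7, 9, 5]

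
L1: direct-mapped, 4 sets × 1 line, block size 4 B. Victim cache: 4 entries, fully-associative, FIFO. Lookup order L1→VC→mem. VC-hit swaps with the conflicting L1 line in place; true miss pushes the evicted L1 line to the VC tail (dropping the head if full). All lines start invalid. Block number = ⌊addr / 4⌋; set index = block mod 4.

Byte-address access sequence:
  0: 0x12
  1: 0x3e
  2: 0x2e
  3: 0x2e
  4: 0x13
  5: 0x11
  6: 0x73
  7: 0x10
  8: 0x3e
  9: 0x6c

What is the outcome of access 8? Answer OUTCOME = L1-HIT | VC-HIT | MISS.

  [0] addr=0x12 blk=4 s=0: MISS | VC []
  [1] addr=0x3e blk=15 s=3: MISS | VC []
  [2] addr=0x2e blk=11 s=3: MISS | VC [15]
  [3] addr=0x2e blk=11 s=3: L1-HIT | VC [15]
  [4] addr=0x13 blk=4 s=0: L1-HIT | VC [15]
  [5] addr=0x11 blk=4 s=0: L1-HIT | VC [15]
  [6] addr=0x73 blk=28 s=0: MISS | VC [15, 4]
  [7] addr=0x10 blk=4 s=0: VC-HIT | VC [15, 28]
  [8] addr=0x3e blk=15 s=3: VC-HIT | VC [11, 28]
  [9] addr=0x6c blk=27 s=3: MISS | VC [11, 28, 15]

OUTCOME = VC-HIT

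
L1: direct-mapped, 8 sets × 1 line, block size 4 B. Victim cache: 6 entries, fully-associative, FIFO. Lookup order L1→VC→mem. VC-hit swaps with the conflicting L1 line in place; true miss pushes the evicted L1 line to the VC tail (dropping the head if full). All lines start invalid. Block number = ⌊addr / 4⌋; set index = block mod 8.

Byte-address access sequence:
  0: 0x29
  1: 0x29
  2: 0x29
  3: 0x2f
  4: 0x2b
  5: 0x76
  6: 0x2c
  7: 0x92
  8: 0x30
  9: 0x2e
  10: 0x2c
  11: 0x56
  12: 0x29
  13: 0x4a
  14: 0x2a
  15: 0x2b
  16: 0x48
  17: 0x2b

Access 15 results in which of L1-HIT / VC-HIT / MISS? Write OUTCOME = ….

#0 0x29→b10/s2 MISS; vc=[]
#1 0x29→b10/s2 L1-HIT; vc=[]
#2 0x29→b10/s2 L1-HIT; vc=[]
#3 0x2f→b11/s3 MISS; vc=[]
#4 0x2b→b10/s2 L1-HIT; vc=[]
#5 0x76→b29/s5 MISS; vc=[]
#6 0x2c→b11/s3 L1-HIT; vc=[]
#7 0x92→b36/s4 MISS; vc=[]
#8 0x30→b12/s4 MISS; vc=[36]
#9 0x2e→b11/s3 L1-HIT; vc=[36]
#10 0x2c→b11/s3 L1-HIT; vc=[36]
#11 0x56→b21/s5 MISS; vc=[36,29]
#12 0x29→b10/s2 L1-HIT; vc=[36,29]
#13 0x4a→b18/s2 MISS; vc=[36,29,10]
#14 0x2a→b10/s2 VC-HIT; vc=[36,29,18]
#15 0x2b→b10/s2 L1-HIT; vc=[36,29,18]
#16 0x48→b18/s2 VC-HIT; vc=[36,29,10]
#17 0x2b→b10/s2 VC-HIT; vc=[36,29,18]

OUTCOME = L1-HIT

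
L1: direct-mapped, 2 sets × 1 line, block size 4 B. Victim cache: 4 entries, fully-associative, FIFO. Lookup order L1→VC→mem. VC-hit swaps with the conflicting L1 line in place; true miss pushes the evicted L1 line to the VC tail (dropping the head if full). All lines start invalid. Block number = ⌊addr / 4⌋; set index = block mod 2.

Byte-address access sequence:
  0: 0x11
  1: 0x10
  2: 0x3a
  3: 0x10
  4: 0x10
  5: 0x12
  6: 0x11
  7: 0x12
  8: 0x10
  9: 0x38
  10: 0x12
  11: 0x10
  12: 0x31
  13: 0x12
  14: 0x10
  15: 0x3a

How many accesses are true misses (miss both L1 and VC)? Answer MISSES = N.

MISSES = 3

#0 0x11→b4/s0 MISS; vc=[]
#1 0x10→b4/s0 L1-HIT; vc=[]
#2 0x3a→b14/s0 MISS; vc=[4]
#3 0x10→b4/s0 VC-HIT; vc=[14]
#4 0x10→b4/s0 L1-HIT; vc=[14]
#5 0x12→b4/s0 L1-HIT; vc=[14]
#6 0x11→b4/s0 L1-HIT; vc=[14]
#7 0x12→b4/s0 L1-HIT; vc=[14]
#8 0x10→b4/s0 L1-HIT; vc=[14]
#9 0x38→b14/s0 VC-HIT; vc=[4]
#10 0x12→b4/s0 VC-HIT; vc=[14]
#11 0x10→b4/s0 L1-HIT; vc=[14]
#12 0x31→b12/s0 MISS; vc=[14,4]
#13 0x12→b4/s0 VC-HIT; vc=[14,12]
#14 0x10→b4/s0 L1-HIT; vc=[14,12]
#15 0x3a→b14/s0 VC-HIT; vc=[4,12]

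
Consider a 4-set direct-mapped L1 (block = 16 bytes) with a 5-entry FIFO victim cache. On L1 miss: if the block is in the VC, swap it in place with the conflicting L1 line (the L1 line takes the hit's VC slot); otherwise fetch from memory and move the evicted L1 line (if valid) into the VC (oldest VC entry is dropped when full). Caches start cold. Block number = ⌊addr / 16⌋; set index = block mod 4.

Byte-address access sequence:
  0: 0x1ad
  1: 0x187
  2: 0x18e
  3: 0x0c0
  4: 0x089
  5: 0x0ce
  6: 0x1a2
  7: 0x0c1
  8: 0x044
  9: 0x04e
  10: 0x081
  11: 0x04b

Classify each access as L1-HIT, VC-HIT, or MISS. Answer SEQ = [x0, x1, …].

SEQ = [MISS, MISS, L1-HIT, MISS, MISS, VC-HIT, L1-HIT, L1-HIT, MISS, L1-HIT, VC-HIT, VC-HIT]

#0 0x1ad→b26/s2 MISS; vc=[]
#1 0x187→b24/s0 MISS; vc=[]
#2 0x18e→b24/s0 L1-HIT; vc=[]
#3 0xc0→b12/s0 MISS; vc=[24]
#4 0x89→b8/s0 MISS; vc=[24,12]
#5 0xce→b12/s0 VC-HIT; vc=[24,8]
#6 0x1a2→b26/s2 L1-HIT; vc=[24,8]
#7 0xc1→b12/s0 L1-HIT; vc=[24,8]
#8 0x44→b4/s0 MISS; vc=[24,8,12]
#9 0x4e→b4/s0 L1-HIT; vc=[24,8,12]
#10 0x81→b8/s0 VC-HIT; vc=[24,4,12]
#11 0x4b→b4/s0 VC-HIT; vc=[24,8,12]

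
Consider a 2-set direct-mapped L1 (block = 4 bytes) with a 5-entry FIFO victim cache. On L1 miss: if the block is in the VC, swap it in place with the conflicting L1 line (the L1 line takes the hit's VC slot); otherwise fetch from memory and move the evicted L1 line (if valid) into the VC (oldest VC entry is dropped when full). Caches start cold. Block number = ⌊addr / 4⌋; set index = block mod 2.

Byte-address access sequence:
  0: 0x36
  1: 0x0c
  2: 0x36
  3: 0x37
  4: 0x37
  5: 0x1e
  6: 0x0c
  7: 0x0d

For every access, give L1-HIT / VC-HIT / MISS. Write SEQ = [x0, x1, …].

SEQ = [MISS, MISS, VC-HIT, L1-HIT, L1-HIT, MISS, VC-HIT, L1-HIT]

  [0] addr=0x36 blk=13 s=1: MISS | VC []
  [1] addr=0xc blk=3 s=1: MISS | VC [13]
  [2] addr=0x36 blk=13 s=1: VC-HIT | VC [3]
  [3] addr=0x37 blk=13 s=1: L1-HIT | VC [3]
  [4] addr=0x37 blk=13 s=1: L1-HIT | VC [3]
  [5] addr=0x1e blk=7 s=1: MISS | VC [3, 13]
  [6] addr=0xc blk=3 s=1: VC-HIT | VC [7, 13]
  [7] addr=0xd blk=3 s=1: L1-HIT | VC [7, 13]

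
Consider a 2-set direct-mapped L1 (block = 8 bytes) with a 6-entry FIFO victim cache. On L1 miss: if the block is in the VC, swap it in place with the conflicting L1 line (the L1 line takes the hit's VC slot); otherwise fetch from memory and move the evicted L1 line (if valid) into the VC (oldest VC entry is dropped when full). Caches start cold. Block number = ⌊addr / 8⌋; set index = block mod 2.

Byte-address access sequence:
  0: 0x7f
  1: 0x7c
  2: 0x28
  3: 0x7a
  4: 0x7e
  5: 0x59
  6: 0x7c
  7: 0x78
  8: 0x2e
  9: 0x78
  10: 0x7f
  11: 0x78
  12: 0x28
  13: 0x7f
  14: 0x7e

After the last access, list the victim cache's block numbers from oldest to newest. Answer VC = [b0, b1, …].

VC = [5, 11]

0: 0x7f (blk 15, set 1) → MISS  vc=[]
1: 0x7c (blk 15, set 1) → L1-HIT  vc=[]
2: 0x28 (blk 5, set 1) → MISS  vc=[15]
3: 0x7a (blk 15, set 1) → VC-HIT  vc=[5]
4: 0x7e (blk 15, set 1) → L1-HIT  vc=[5]
5: 0x59 (blk 11, set 1) → MISS  vc=[5, 15]
6: 0x7c (blk 15, set 1) → VC-HIT  vc=[5, 11]
7: 0x78 (blk 15, set 1) → L1-HIT  vc=[5, 11]
8: 0x2e (blk 5, set 1) → VC-HIT  vc=[15, 11]
9: 0x78 (blk 15, set 1) → VC-HIT  vc=[5, 11]
10: 0x7f (blk 15, set 1) → L1-HIT  vc=[5, 11]
11: 0x78 (blk 15, set 1) → L1-HIT  vc=[5, 11]
12: 0x28 (blk 5, set 1) → VC-HIT  vc=[15, 11]
13: 0x7f (blk 15, set 1) → VC-HIT  vc=[5, 11]
14: 0x7e (blk 15, set 1) → L1-HIT  vc=[5, 11]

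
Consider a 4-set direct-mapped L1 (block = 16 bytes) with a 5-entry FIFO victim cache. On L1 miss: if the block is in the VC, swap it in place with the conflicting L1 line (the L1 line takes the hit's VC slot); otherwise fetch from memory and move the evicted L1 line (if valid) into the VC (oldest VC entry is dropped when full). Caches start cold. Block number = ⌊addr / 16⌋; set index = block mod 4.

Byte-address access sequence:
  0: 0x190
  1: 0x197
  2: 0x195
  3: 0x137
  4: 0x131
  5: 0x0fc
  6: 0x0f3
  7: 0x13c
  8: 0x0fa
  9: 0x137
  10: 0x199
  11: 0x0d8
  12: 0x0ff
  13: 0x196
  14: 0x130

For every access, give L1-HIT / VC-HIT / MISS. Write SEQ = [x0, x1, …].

SEQ = [MISS, L1-HIT, L1-HIT, MISS, L1-HIT, MISS, L1-HIT, VC-HIT, VC-HIT, VC-HIT, L1-HIT, MISS, VC-HIT, VC-HIT, VC-HIT]

#0 0x190→b25/s1 MISS; vc=[]
#1 0x197→b25/s1 L1-HIT; vc=[]
#2 0x195→b25/s1 L1-HIT; vc=[]
#3 0x137→b19/s3 MISS; vc=[]
#4 0x131→b19/s3 L1-HIT; vc=[]
#5 0xfc→b15/s3 MISS; vc=[19]
#6 0xf3→b15/s3 L1-HIT; vc=[19]
#7 0x13c→b19/s3 VC-HIT; vc=[15]
#8 0xfa→b15/s3 VC-HIT; vc=[19]
#9 0x137→b19/s3 VC-HIT; vc=[15]
#10 0x199→b25/s1 L1-HIT; vc=[15]
#11 0xd8→b13/s1 MISS; vc=[15,25]
#12 0xff→b15/s3 VC-HIT; vc=[19,25]
#13 0x196→b25/s1 VC-HIT; vc=[19,13]
#14 0x130→b19/s3 VC-HIT; vc=[15,13]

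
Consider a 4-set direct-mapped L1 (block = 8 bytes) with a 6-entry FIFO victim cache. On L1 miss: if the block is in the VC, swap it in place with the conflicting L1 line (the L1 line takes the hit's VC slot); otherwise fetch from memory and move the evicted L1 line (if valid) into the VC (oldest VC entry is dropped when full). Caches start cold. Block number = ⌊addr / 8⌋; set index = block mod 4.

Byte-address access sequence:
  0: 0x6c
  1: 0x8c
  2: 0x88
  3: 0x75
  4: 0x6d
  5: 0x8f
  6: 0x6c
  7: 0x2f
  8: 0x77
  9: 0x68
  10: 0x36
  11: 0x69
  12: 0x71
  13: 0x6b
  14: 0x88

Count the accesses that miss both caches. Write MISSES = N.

MISSES = 5

0: 0x6c (blk 13, set 1) → MISS  vc=[]
1: 0x8c (blk 17, set 1) → MISS  vc=[13]
2: 0x88 (blk 17, set 1) → L1-HIT  vc=[13]
3: 0x75 (blk 14, set 2) → MISS  vc=[13]
4: 0x6d (blk 13, set 1) → VC-HIT  vc=[17]
5: 0x8f (blk 17, set 1) → VC-HIT  vc=[13]
6: 0x6c (blk 13, set 1) → VC-HIT  vc=[17]
7: 0x2f (blk 5, set 1) → MISS  vc=[17, 13]
8: 0x77 (blk 14, set 2) → L1-HIT  vc=[17, 13]
9: 0x68 (blk 13, set 1) → VC-HIT  vc=[17, 5]
10: 0x36 (blk 6, set 2) → MISS  vc=[17, 5, 14]
11: 0x69 (blk 13, set 1) → L1-HIT  vc=[17, 5, 14]
12: 0x71 (blk 14, set 2) → VC-HIT  vc=[17, 5, 6]
13: 0x6b (blk 13, set 1) → L1-HIT  vc=[17, 5, 6]
14: 0x88 (blk 17, set 1) → VC-HIT  vc=[13, 5, 6]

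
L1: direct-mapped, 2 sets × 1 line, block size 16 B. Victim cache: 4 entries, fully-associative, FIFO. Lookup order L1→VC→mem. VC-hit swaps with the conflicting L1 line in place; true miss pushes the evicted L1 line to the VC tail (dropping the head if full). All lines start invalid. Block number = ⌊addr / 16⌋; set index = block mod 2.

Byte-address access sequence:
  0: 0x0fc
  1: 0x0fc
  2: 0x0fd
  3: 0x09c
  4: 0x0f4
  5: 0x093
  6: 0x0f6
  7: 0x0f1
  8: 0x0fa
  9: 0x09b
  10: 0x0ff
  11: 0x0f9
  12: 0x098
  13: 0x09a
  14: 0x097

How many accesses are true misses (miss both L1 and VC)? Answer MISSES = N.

  [0] addr=0xfc blk=15 s=1: MISS | VC []
  [1] addr=0xfc blk=15 s=1: L1-HIT | VC []
  [2] addr=0xfd blk=15 s=1: L1-HIT | VC []
  [3] addr=0x9c blk=9 s=1: MISS | VC [15]
  [4] addr=0xf4 blk=15 s=1: VC-HIT | VC [9]
  [5] addr=0x93 blk=9 s=1: VC-HIT | VC [15]
  [6] addr=0xf6 blk=15 s=1: VC-HIT | VC [9]
  [7] addr=0xf1 blk=15 s=1: L1-HIT | VC [9]
  [8] addr=0xfa blk=15 s=1: L1-HIT | VC [9]
  [9] addr=0x9b blk=9 s=1: VC-HIT | VC [15]
  [10] addr=0xff blk=15 s=1: VC-HIT | VC [9]
  [11] addr=0xf9 blk=15 s=1: L1-HIT | VC [9]
  [12] addr=0x98 blk=9 s=1: VC-HIT | VC [15]
  [13] addr=0x9a blk=9 s=1: L1-HIT | VC [15]
  [14] addr=0x97 blk=9 s=1: L1-HIT | VC [15]

MISSES = 2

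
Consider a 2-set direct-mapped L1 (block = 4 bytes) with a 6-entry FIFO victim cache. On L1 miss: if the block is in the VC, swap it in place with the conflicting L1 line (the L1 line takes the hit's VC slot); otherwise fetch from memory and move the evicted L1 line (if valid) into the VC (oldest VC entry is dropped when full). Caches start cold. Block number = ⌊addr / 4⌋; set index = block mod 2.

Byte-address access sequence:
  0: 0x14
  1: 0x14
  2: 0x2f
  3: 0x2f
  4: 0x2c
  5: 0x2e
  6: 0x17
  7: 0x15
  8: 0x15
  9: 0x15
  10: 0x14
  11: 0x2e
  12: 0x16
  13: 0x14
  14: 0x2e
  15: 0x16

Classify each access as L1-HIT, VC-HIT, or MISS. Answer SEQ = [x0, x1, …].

  [0] addr=0x14 blk=5 s=1: MISS | VC []
  [1] addr=0x14 blk=5 s=1: L1-HIT | VC []
  [2] addr=0x2f blk=11 s=1: MISS | VC [5]
  [3] addr=0x2f blk=11 s=1: L1-HIT | VC [5]
  [4] addr=0x2c blk=11 s=1: L1-HIT | VC [5]
  [5] addr=0x2e blk=11 s=1: L1-HIT | VC [5]
  [6] addr=0x17 blk=5 s=1: VC-HIT | VC [11]
  [7] addr=0x15 blk=5 s=1: L1-HIT | VC [11]
  [8] addr=0x15 blk=5 s=1: L1-HIT | VC [11]
  [9] addr=0x15 blk=5 s=1: L1-HIT | VC [11]
  [10] addr=0x14 blk=5 s=1: L1-HIT | VC [11]
  [11] addr=0x2e blk=11 s=1: VC-HIT | VC [5]
  [12] addr=0x16 blk=5 s=1: VC-HIT | VC [11]
  [13] addr=0x14 blk=5 s=1: L1-HIT | VC [11]
  [14] addr=0x2e blk=11 s=1: VC-HIT | VC [5]
  [15] addr=0x16 blk=5 s=1: VC-HIT | VC [11]

SEQ = [MISS, L1-HIT, MISS, L1-HIT, L1-HIT, L1-HIT, VC-HIT, L1-HIT, L1-HIT, L1-HIT, L1-HIT, VC-HIT, VC-HIT, L1-HIT, VC-HIT, VC-HIT]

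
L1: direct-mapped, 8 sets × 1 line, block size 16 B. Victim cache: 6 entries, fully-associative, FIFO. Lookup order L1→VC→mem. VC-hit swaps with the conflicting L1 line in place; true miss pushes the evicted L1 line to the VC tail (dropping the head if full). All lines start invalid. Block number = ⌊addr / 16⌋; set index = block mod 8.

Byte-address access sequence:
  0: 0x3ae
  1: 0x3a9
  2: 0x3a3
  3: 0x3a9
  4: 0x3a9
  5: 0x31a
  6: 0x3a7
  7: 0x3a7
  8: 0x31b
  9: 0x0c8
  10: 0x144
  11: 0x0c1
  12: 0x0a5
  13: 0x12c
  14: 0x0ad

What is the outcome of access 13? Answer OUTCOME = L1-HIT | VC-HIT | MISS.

#0 0x3ae→b58/s2 MISS; vc=[]
#1 0x3a9→b58/s2 L1-HIT; vc=[]
#2 0x3a3→b58/s2 L1-HIT; vc=[]
#3 0x3a9→b58/s2 L1-HIT; vc=[]
#4 0x3a9→b58/s2 L1-HIT; vc=[]
#5 0x31a→b49/s1 MISS; vc=[]
#6 0x3a7→b58/s2 L1-HIT; vc=[]
#7 0x3a7→b58/s2 L1-HIT; vc=[]
#8 0x31b→b49/s1 L1-HIT; vc=[]
#9 0xc8→b12/s4 MISS; vc=[]
#10 0x144→b20/s4 MISS; vc=[12]
#11 0xc1→b12/s4 VC-HIT; vc=[20]
#12 0xa5→b10/s2 MISS; vc=[20,58]
#13 0x12c→b18/s2 MISS; vc=[20,58,10]
#14 0xad→b10/s2 VC-HIT; vc=[20,58,18]

OUTCOME = MISS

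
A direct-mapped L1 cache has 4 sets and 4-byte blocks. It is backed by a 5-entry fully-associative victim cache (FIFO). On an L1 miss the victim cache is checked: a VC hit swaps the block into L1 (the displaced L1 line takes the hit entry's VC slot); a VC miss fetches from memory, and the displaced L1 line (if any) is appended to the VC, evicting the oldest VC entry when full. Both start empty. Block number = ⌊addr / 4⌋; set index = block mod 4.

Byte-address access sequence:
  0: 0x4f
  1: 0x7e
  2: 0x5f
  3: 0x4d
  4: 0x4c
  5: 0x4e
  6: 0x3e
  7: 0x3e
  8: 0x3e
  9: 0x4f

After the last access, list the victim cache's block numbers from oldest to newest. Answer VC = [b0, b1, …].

VC = [23, 31, 15]

#0 0x4f→b19/s3 MISS; vc=[]
#1 0x7e→b31/s3 MISS; vc=[19]
#2 0x5f→b23/s3 MISS; vc=[19,31]
#3 0x4d→b19/s3 VC-HIT; vc=[23,31]
#4 0x4c→b19/s3 L1-HIT; vc=[23,31]
#5 0x4e→b19/s3 L1-HIT; vc=[23,31]
#6 0x3e→b15/s3 MISS; vc=[23,31,19]
#7 0x3e→b15/s3 L1-HIT; vc=[23,31,19]
#8 0x3e→b15/s3 L1-HIT; vc=[23,31,19]
#9 0x4f→b19/s3 VC-HIT; vc=[23,31,15]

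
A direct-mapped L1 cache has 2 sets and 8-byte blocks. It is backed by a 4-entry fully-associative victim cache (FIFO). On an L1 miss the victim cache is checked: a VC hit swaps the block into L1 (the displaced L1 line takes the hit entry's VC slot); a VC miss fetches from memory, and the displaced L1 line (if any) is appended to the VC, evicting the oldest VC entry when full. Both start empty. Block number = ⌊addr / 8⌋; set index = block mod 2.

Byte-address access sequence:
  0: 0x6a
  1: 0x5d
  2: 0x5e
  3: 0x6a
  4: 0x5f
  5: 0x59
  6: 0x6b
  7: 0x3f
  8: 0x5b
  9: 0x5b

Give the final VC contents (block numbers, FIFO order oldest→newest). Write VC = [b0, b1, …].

#0 0x6a→b13/s1 MISS; vc=[]
#1 0x5d→b11/s1 MISS; vc=[13]
#2 0x5e→b11/s1 L1-HIT; vc=[13]
#3 0x6a→b13/s1 VC-HIT; vc=[11]
#4 0x5f→b11/s1 VC-HIT; vc=[13]
#5 0x59→b11/s1 L1-HIT; vc=[13]
#6 0x6b→b13/s1 VC-HIT; vc=[11]
#7 0x3f→b7/s1 MISS; vc=[11,13]
#8 0x5b→b11/s1 VC-HIT; vc=[7,13]
#9 0x5b→b11/s1 L1-HIT; vc=[7,13]

VC = [7, 13]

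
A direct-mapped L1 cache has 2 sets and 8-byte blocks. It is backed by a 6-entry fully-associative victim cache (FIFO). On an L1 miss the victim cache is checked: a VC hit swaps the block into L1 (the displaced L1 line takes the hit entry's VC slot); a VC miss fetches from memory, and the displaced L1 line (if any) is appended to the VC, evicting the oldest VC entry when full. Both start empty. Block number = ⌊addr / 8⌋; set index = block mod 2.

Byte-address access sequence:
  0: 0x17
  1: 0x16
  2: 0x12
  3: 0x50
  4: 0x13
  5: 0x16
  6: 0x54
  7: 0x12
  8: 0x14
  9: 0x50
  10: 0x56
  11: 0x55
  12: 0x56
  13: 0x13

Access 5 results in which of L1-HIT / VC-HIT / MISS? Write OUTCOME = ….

0: 0x17 (blk 2, set 0) → MISS  vc=[]
1: 0x16 (blk 2, set 0) → L1-HIT  vc=[]
2: 0x12 (blk 2, set 0) → L1-HIT  vc=[]
3: 0x50 (blk 10, set 0) → MISS  vc=[2]
4: 0x13 (blk 2, set 0) → VC-HIT  vc=[10]
5: 0x16 (blk 2, set 0) → L1-HIT  vc=[10]
6: 0x54 (blk 10, set 0) → VC-HIT  vc=[2]
7: 0x12 (blk 2, set 0) → VC-HIT  vc=[10]
8: 0x14 (blk 2, set 0) → L1-HIT  vc=[10]
9: 0x50 (blk 10, set 0) → VC-HIT  vc=[2]
10: 0x56 (blk 10, set 0) → L1-HIT  vc=[2]
11: 0x55 (blk 10, set 0) → L1-HIT  vc=[2]
12: 0x56 (blk 10, set 0) → L1-HIT  vc=[2]
13: 0x13 (blk 2, set 0) → VC-HIT  vc=[10]

OUTCOME = L1-HIT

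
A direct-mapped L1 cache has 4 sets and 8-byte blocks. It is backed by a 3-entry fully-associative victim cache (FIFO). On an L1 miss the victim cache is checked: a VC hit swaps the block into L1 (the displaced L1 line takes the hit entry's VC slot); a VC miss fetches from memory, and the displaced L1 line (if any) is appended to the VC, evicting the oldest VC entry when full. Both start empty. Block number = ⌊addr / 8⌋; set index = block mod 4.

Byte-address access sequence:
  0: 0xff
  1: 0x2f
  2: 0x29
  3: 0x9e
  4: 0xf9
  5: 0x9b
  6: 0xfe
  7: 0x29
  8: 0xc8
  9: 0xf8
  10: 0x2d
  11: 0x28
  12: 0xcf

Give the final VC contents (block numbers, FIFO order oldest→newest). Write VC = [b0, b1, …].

VC = [19, 5]

  [0] addr=0xff blk=31 s=3: MISS | VC []
  [1] addr=0x2f blk=5 s=1: MISS | VC []
  [2] addr=0x29 blk=5 s=1: L1-HIT | VC []
  [3] addr=0x9e blk=19 s=3: MISS | VC [31]
  [4] addr=0xf9 blk=31 s=3: VC-HIT | VC [19]
  [5] addr=0x9b blk=19 s=3: VC-HIT | VC [31]
  [6] addr=0xfe blk=31 s=3: VC-HIT | VC [19]
  [7] addr=0x29 blk=5 s=1: L1-HIT | VC [19]
  [8] addr=0xc8 blk=25 s=1: MISS | VC [19, 5]
  [9] addr=0xf8 blk=31 s=3: L1-HIT | VC [19, 5]
  [10] addr=0x2d blk=5 s=1: VC-HIT | VC [19, 25]
  [11] addr=0x28 blk=5 s=1: L1-HIT | VC [19, 25]
  [12] addr=0xcf blk=25 s=1: VC-HIT | VC [19, 5]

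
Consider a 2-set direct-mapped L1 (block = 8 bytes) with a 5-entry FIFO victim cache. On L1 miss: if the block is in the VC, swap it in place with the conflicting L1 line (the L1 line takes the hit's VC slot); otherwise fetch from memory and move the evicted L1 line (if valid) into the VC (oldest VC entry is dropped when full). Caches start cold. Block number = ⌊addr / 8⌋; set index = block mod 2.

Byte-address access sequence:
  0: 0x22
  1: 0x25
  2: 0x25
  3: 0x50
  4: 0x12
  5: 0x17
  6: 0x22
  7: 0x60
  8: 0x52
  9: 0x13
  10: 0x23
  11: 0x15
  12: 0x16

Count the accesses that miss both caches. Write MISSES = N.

0: 0x22 (blk 4, set 0) → MISS  vc=[]
1: 0x25 (blk 4, set 0) → L1-HIT  vc=[]
2: 0x25 (blk 4, set 0) → L1-HIT  vc=[]
3: 0x50 (blk 10, set 0) → MISS  vc=[4]
4: 0x12 (blk 2, set 0) → MISS  vc=[4, 10]
5: 0x17 (blk 2, set 0) → L1-HIT  vc=[4, 10]
6: 0x22 (blk 4, set 0) → VC-HIT  vc=[2, 10]
7: 0x60 (blk 12, set 0) → MISS  vc=[2, 10, 4]
8: 0x52 (blk 10, set 0) → VC-HIT  vc=[2, 12, 4]
9: 0x13 (blk 2, set 0) → VC-HIT  vc=[10, 12, 4]
10: 0x23 (blk 4, set 0) → VC-HIT  vc=[10, 12, 2]
11: 0x15 (blk 2, set 0) → VC-HIT  vc=[10, 12, 4]
12: 0x16 (blk 2, set 0) → L1-HIT  vc=[10, 12, 4]

MISSES = 4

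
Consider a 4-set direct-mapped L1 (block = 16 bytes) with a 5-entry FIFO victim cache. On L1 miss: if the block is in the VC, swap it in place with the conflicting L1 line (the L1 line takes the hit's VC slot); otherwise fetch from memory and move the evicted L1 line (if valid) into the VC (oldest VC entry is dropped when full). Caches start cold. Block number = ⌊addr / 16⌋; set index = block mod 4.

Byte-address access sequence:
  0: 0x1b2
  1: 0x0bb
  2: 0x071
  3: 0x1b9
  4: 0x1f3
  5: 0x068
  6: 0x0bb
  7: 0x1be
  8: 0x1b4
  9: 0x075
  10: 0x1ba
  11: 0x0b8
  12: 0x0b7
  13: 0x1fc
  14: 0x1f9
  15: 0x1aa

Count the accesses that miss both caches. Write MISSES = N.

#0 0x1b2→b27/s3 MISS; vc=[]
#1 0xbb→b11/s3 MISS; vc=[27]
#2 0x71→b7/s3 MISS; vc=[27,11]
#3 0x1b9→b27/s3 VC-HIT; vc=[7,11]
#4 0x1f3→b31/s3 MISS; vc=[7,11,27]
#5 0x68→b6/s2 MISS; vc=[7,11,27]
#6 0xbb→b11/s3 VC-HIT; vc=[7,31,27]
#7 0x1be→b27/s3 VC-HIT; vc=[7,31,11]
#8 0x1b4→b27/s3 L1-HIT; vc=[7,31,11]
#9 0x75→b7/s3 VC-HIT; vc=[27,31,11]
#10 0x1ba→b27/s3 VC-HIT; vc=[7,31,11]
#11 0xb8→b11/s3 VC-HIT; vc=[7,31,27]
#12 0xb7→b11/s3 L1-HIT; vc=[7,31,27]
#13 0x1fc→b31/s3 VC-HIT; vc=[7,11,27]
#14 0x1f9→b31/s3 L1-HIT; vc=[7,11,27]
#15 0x1aa→b26/s2 MISS; vc=[7,11,27,6]

MISSES = 6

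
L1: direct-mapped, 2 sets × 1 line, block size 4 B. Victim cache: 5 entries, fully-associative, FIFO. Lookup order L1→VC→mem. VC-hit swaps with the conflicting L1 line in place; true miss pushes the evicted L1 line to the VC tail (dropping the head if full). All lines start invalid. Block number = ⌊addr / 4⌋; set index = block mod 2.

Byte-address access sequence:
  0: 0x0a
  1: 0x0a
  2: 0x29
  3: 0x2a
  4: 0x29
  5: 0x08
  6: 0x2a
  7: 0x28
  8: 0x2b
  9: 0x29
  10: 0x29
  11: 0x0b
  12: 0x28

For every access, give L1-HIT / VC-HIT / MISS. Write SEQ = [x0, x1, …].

  [0] addr=0xa blk=2 s=0: MISS | VC []
  [1] addr=0xa blk=2 s=0: L1-HIT | VC []
  [2] addr=0x29 blk=10 s=0: MISS | VC [2]
  [3] addr=0x2a blk=10 s=0: L1-HIT | VC [2]
  [4] addr=0x29 blk=10 s=0: L1-HIT | VC [2]
  [5] addr=0x8 blk=2 s=0: VC-HIT | VC [10]
  [6] addr=0x2a blk=10 s=0: VC-HIT | VC [2]
  [7] addr=0x28 blk=10 s=0: L1-HIT | VC [2]
  [8] addr=0x2b blk=10 s=0: L1-HIT | VC [2]
  [9] addr=0x29 blk=10 s=0: L1-HIT | VC [2]
  [10] addr=0x29 blk=10 s=0: L1-HIT | VC [2]
  [11] addr=0xb blk=2 s=0: VC-HIT | VC [10]
  [12] addr=0x28 blk=10 s=0: VC-HIT | VC [2]

SEQ = [MISS, L1-HIT, MISS, L1-HIT, L1-HIT, VC-HIT, VC-HIT, L1-HIT, L1-HIT, L1-HIT, L1-HIT, VC-HIT, VC-HIT]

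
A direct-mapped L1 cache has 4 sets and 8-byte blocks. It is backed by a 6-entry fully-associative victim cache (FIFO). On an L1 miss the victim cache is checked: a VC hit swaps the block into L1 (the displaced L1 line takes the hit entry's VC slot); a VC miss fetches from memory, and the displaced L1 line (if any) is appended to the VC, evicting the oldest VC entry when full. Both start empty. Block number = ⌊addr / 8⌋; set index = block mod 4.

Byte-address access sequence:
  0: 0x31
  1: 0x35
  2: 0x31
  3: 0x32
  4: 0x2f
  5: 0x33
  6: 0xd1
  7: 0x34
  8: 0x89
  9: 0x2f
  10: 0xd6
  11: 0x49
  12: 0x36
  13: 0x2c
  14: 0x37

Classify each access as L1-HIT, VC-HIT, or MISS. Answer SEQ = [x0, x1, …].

#0 0x31→b6/s2 MISS; vc=[]
#1 0x35→b6/s2 L1-HIT; vc=[]
#2 0x31→b6/s2 L1-HIT; vc=[]
#3 0x32→b6/s2 L1-HIT; vc=[]
#4 0x2f→b5/s1 MISS; vc=[]
#5 0x33→b6/s2 L1-HIT; vc=[]
#6 0xd1→b26/s2 MISS; vc=[6]
#7 0x34→b6/s2 VC-HIT; vc=[26]
#8 0x89→b17/s1 MISS; vc=[26,5]
#9 0x2f→b5/s1 VC-HIT; vc=[26,17]
#10 0xd6→b26/s2 VC-HIT; vc=[6,17]
#11 0x49→b9/s1 MISS; vc=[6,17,5]
#12 0x36→b6/s2 VC-HIT; vc=[26,17,5]
#13 0x2c→b5/s1 VC-HIT; vc=[26,17,9]
#14 0x37→b6/s2 L1-HIT; vc=[26,17,9]

SEQ = [MISS, L1-HIT, L1-HIT, L1-HIT, MISS, L1-HIT, MISS, VC-HIT, MISS, VC-HIT, VC-HIT, MISS, VC-HIT, VC-HIT, L1-HIT]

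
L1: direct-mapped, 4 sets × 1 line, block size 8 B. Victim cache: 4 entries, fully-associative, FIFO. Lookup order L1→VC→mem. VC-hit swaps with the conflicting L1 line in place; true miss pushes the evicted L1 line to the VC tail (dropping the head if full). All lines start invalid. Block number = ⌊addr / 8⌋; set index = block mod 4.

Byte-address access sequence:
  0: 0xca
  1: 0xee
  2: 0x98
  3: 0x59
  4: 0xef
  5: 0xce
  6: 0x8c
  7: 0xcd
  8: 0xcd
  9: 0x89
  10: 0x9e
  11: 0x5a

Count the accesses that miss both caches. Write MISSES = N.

MISSES = 5

#0 0xca→b25/s1 MISS; vc=[]
#1 0xee→b29/s1 MISS; vc=[25]
#2 0x98→b19/s3 MISS; vc=[25]
#3 0x59→b11/s3 MISS; vc=[25,19]
#4 0xef→b29/s1 L1-HIT; vc=[25,19]
#5 0xce→b25/s1 VC-HIT; vc=[29,19]
#6 0x8c→b17/s1 MISS; vc=[29,19,25]
#7 0xcd→b25/s1 VC-HIT; vc=[29,19,17]
#8 0xcd→b25/s1 L1-HIT; vc=[29,19,17]
#9 0x89→b17/s1 VC-HIT; vc=[29,19,25]
#10 0x9e→b19/s3 VC-HIT; vc=[29,11,25]
#11 0x5a→b11/s3 VC-HIT; vc=[29,19,25]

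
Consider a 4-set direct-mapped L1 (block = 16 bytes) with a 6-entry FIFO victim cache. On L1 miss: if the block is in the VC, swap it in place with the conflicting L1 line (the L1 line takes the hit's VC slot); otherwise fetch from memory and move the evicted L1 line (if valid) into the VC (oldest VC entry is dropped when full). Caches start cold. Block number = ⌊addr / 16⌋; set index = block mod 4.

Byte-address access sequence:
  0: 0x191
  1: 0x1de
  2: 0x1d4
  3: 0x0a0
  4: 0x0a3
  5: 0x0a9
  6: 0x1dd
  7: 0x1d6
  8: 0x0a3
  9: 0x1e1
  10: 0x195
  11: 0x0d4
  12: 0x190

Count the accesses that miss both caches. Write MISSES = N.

0: 0x191 (blk 25, set 1) → MISS  vc=[]
1: 0x1de (blk 29, set 1) → MISS  vc=[25]
2: 0x1d4 (blk 29, set 1) → L1-HIT  vc=[25]
3: 0xa0 (blk 10, set 2) → MISS  vc=[25]
4: 0xa3 (blk 10, set 2) → L1-HIT  vc=[25]
5: 0xa9 (blk 10, set 2) → L1-HIT  vc=[25]
6: 0x1dd (blk 29, set 1) → L1-HIT  vc=[25]
7: 0x1d6 (blk 29, set 1) → L1-HIT  vc=[25]
8: 0xa3 (blk 10, set 2) → L1-HIT  vc=[25]
9: 0x1e1 (blk 30, set 2) → MISS  vc=[25, 10]
10: 0x195 (blk 25, set 1) → VC-HIT  vc=[29, 10]
11: 0xd4 (blk 13, set 1) → MISS  vc=[29, 10, 25]
12: 0x190 (blk 25, set 1) → VC-HIT  vc=[29, 10, 13]

MISSES = 5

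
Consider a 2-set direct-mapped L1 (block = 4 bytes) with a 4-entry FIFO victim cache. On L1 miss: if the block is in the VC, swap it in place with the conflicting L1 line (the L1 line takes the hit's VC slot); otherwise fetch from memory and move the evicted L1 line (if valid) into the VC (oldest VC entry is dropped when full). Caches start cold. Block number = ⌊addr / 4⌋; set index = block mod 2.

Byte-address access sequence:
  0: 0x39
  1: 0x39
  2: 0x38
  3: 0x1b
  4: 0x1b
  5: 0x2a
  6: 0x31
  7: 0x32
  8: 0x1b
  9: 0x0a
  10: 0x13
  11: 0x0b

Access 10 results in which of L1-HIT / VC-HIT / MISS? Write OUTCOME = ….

OUTCOME = MISS

#0 0x39→b14/s0 MISS; vc=[]
#1 0x39→b14/s0 L1-HIT; vc=[]
#2 0x38→b14/s0 L1-HIT; vc=[]
#3 0x1b→b6/s0 MISS; vc=[14]
#4 0x1b→b6/s0 L1-HIT; vc=[14]
#5 0x2a→b10/s0 MISS; vc=[14,6]
#6 0x31→b12/s0 MISS; vc=[14,6,10]
#7 0x32→b12/s0 L1-HIT; vc=[14,6,10]
#8 0x1b→b6/s0 VC-HIT; vc=[14,12,10]
#9 0xa→b2/s0 MISS; vc=[14,12,10,6]
#10 0x13→b4/s0 MISS; vc=[12,10,6,2]
#11 0xb→b2/s0 VC-HIT; vc=[12,10,6,4]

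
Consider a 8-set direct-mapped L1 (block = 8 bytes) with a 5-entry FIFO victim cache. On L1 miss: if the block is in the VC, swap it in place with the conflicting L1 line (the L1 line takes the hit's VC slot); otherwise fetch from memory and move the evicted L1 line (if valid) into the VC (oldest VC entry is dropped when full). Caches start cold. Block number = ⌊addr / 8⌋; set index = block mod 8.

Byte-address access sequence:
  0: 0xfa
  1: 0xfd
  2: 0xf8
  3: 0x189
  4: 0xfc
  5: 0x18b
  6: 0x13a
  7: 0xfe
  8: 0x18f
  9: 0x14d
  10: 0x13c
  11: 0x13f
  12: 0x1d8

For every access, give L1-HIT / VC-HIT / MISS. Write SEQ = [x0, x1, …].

  [0] addr=0xfa blk=31 s=7: MISS | VC []
  [1] addr=0xfd blk=31 s=7: L1-HIT | VC []
  [2] addr=0xf8 blk=31 s=7: L1-HIT | VC []
  [3] addr=0x189 blk=49 s=1: MISS | VC []
  [4] addr=0xfc blk=31 s=7: L1-HIT | VC []
  [5] addr=0x18b blk=49 s=1: L1-HIT | VC []
  [6] addr=0x13a blk=39 s=7: MISS | VC [31]
  [7] addr=0xfe blk=31 s=7: VC-HIT | VC [39]
  [8] addr=0x18f blk=49 s=1: L1-HIT | VC [39]
  [9] addr=0x14d blk=41 s=1: MISS | VC [39, 49]
  [10] addr=0x13c blk=39 s=7: VC-HIT | VC [31, 49]
  [11] addr=0x13f blk=39 s=7: L1-HIT | VC [31, 49]
  [12] addr=0x1d8 blk=59 s=3: MISS | VC [31, 49]

SEQ = [MISS, L1-HIT, L1-HIT, MISS, L1-HIT, L1-HIT, MISS, VC-HIT, L1-HIT, MISS, VC-HIT, L1-HIT, MISS]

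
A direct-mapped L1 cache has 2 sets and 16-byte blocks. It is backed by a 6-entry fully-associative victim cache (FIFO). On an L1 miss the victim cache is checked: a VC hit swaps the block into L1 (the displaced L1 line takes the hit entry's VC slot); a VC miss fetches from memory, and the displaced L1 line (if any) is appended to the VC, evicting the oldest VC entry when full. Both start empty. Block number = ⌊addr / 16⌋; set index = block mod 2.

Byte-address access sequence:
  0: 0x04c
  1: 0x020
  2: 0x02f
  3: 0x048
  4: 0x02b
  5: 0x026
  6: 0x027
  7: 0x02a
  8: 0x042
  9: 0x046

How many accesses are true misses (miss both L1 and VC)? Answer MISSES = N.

0: 0x4c (blk 4, set 0) → MISS  vc=[]
1: 0x20 (blk 2, set 0) → MISS  vc=[4]
2: 0x2f (blk 2, set 0) → L1-HIT  vc=[4]
3: 0x48 (blk 4, set 0) → VC-HIT  vc=[2]
4: 0x2b (blk 2, set 0) → VC-HIT  vc=[4]
5: 0x26 (blk 2, set 0) → L1-HIT  vc=[4]
6: 0x27 (blk 2, set 0) → L1-HIT  vc=[4]
7: 0x2a (blk 2, set 0) → L1-HIT  vc=[4]
8: 0x42 (blk 4, set 0) → VC-HIT  vc=[2]
9: 0x46 (blk 4, set 0) → L1-HIT  vc=[2]

MISSES = 2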